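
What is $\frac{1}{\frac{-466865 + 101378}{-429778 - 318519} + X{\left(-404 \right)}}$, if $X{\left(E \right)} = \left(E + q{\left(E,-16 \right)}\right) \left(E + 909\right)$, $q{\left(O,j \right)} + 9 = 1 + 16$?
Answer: $- \frac{748297}{149644068573} \approx -5.0005 \cdot 10^{-6}$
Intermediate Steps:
$q{\left(O,j \right)} = 8$ ($q{\left(O,j \right)} = -9 + \left(1 + 16\right) = -9 + 17 = 8$)
$X{\left(E \right)} = \left(8 + E\right) \left(909 + E\right)$ ($X{\left(E \right)} = \left(E + 8\right) \left(E + 909\right) = \left(8 + E\right) \left(909 + E\right)$)
$\frac{1}{\frac{-466865 + 101378}{-429778 - 318519} + X{\left(-404 \right)}} = \frac{1}{\frac{-466865 + 101378}{-429778 - 318519} + \left(7272 + \left(-404\right)^{2} + 917 \left(-404\right)\right)} = \frac{1}{- \frac{365487}{-748297} + \left(7272 + 163216 - 370468\right)} = \frac{1}{\left(-365487\right) \left(- \frac{1}{748297}\right) - 199980} = \frac{1}{\frac{365487}{748297} - 199980} = \frac{1}{- \frac{149644068573}{748297}} = - \frac{748297}{149644068573}$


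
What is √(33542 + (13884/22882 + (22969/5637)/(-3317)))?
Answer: √1535012013568817912390186403/213923005689 ≈ 183.15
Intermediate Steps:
√(33542 + (13884/22882 + (22969/5637)/(-3317))) = √(33542 + (13884*(1/22882) + (22969*(1/5637))*(-1/3317))) = √(33542 + (6942/11441 + (22969/5637)*(-1/3317))) = √(33542 + (6942/11441 - 22969/18697929)) = √(33542 + 129538234789/213923005689) = √(7175534995055227/213923005689) = √1535012013568817912390186403/213923005689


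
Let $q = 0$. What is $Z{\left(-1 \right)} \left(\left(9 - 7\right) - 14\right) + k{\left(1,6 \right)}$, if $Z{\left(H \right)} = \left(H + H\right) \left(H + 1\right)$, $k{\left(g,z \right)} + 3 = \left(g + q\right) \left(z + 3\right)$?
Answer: $6$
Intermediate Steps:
$k{\left(g,z \right)} = -3 + g \left(3 + z\right)$ ($k{\left(g,z \right)} = -3 + \left(g + 0\right) \left(z + 3\right) = -3 + g \left(3 + z\right)$)
$Z{\left(H \right)} = 2 H \left(1 + H\right)$
$Z{\left(-1 \right)} \left(\left(9 - 7\right) - 14\right) + k{\left(1,6 \right)} = 2 \left(-1\right) \left(1 - 1\right) \left(\left(9 - 7\right) - 14\right) + \left(-3 + 3 \cdot 1 + 1 \cdot 6\right) = 2 \left(-1\right) 0 \left(2 - 14\right) + \left(-3 + 3 + 6\right) = 0 \left(-12\right) + 6 = 0 + 6 = 6$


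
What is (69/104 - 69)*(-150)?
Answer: 533025/52 ≈ 10250.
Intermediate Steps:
(69/104 - 69)*(-150) = -7107/104*(-150) = 533025/52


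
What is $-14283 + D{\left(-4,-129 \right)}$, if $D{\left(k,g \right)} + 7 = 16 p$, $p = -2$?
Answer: $-14322$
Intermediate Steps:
$D{\left(k,g \right)} = -39$ ($D{\left(k,g \right)} = -7 + 16 \left(-2\right) = -7 - 32 = -39$)
$-14283 + D{\left(-4,-129 \right)} = -14283 - 39 = -14322$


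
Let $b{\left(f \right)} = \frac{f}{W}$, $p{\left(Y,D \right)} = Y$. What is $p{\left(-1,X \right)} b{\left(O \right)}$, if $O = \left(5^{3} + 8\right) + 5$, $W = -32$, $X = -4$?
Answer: $\frac{69}{16} \approx 4.3125$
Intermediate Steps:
$O = 138$ ($O = \left(125 + 8\right) + 5 = 133 + 5 = 138$)
$b{\left(f \right)} = - \frac{f}{32}$ ($b{\left(f \right)} = \frac{f}{-32} = f \left(- \frac{1}{32}\right) = - \frac{f}{32}$)
$p{\left(-1,X \right)} b{\left(O \right)} = - \frac{\left(-1\right) 138}{32} = \left(-1\right) \left(- \frac{69}{16}\right) = \frac{69}{16}$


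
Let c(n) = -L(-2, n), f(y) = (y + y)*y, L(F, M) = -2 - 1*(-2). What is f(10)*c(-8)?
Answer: 0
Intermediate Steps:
L(F, M) = 0 (L(F, M) = -2 + 2 = 0)
f(y) = 2*y² (f(y) = (2*y)*y = 2*y²)
c(n) = 0 (c(n) = -1*0 = 0)
f(10)*c(-8) = (2*10²)*0 = (2*100)*0 = 200*0 = 0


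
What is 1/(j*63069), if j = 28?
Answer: 1/1765932 ≈ 5.6627e-7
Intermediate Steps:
1/(j*63069) = 1/(28*63069) = 1/1765932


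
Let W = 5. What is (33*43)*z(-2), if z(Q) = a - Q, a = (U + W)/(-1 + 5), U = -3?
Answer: 7095/2 ≈ 3547.5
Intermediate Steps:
a = ½ (a = (-3 + 5)/(-1 + 5) = 2/4 = 2*(¼) = ½ ≈ 0.50000)
z(Q) = ½ - Q
(33*43)*z(-2) = (33*43)*(½ - 1*(-2)) = 1419*(½ + 2) = 1419*(5/2) = 7095/2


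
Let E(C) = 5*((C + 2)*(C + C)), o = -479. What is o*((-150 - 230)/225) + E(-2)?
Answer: 36404/45 ≈ 808.98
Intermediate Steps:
E(C) = 10*C*(2 + C) (E(C) = 5*((2 + C)*(2*C)) = 5*(2*C*(2 + C)) = 10*C*(2 + C))
o*((-150 - 230)/225) + E(-2) = -479*(-150 - 230)/225 + 10*(-2)*(2 - 2) = -(-182020)/225 + 10*(-2)*0 = -479*(-76/45) + 0 = 36404/45 + 0 = 36404/45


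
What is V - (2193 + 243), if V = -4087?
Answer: -6523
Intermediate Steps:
V - (2193 + 243) = -4087 - (2193 + 243) = -4087 - 1*2436 = -4087 - 2436 = -6523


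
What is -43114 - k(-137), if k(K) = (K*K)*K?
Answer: 2528239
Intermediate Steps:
k(K) = K**3 (k(K) = K**2*K = K**3)
-43114 - k(-137) = -43114 - 1*(-137)**3 = -43114 - 1*(-2571353) = -43114 + 2571353 = 2528239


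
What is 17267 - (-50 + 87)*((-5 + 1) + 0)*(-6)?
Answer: 16379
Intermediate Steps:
17267 - (-50 + 87)*((-5 + 1) + 0)*(-6) = 17267 - 37*(-4 + 0)*(-6) = 17267 - 37*(-4*(-6)) = 17267 - 37*24 = 17267 - 1*888 = 17267 - 888 = 16379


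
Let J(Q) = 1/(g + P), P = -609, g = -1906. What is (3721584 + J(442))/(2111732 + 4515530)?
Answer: 9359783759/16667563930 ≈ 0.56156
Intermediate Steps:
J(Q) = -1/2515 (J(Q) = 1/(-1906 - 609) = 1/(-2515) = -1/2515)
(3721584 + J(442))/(2111732 + 4515530) = (3721584 - 1/2515)/(2111732 + 4515530) = (9359783759/2515)/6627262 = (9359783759/2515)*(1/6627262) = 9359783759/16667563930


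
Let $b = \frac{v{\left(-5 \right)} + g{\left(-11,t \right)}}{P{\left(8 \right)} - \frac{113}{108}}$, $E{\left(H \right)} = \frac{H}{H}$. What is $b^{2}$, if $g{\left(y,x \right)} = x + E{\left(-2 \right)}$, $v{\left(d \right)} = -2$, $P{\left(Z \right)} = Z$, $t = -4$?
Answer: $\frac{291600}{564001} \approx 0.51702$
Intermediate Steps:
$E{\left(H \right)} = 1$
$g{\left(y,x \right)} = 1 + x$ ($g{\left(y,x \right)} = x + 1 = 1 + x$)
$b = - \frac{540}{751}$ ($b = \frac{-2 + \left(1 - 4\right)}{8 - \frac{113}{108}} = \frac{-2 - 3}{8 - \frac{113}{108}} = - \frac{5}{8 - \frac{113}{108}} = - \frac{5}{\frac{751}{108}} = \left(-5\right) \frac{108}{751} = - \frac{540}{751} \approx -0.71904$)
$b^{2} = \left(- \frac{540}{751}\right)^{2} = \frac{291600}{564001}$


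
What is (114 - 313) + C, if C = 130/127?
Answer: -25143/127 ≈ -197.98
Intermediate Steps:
C = 130/127 (C = 130*(1/127) = 130/127 ≈ 1.0236)
(114 - 313) + C = (114 - 313) + 130/127 = -199 + 130/127 = -25143/127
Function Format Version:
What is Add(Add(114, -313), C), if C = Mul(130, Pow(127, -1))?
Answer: Rational(-25143, 127) ≈ -197.98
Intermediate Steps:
C = Rational(130, 127) (C = Mul(130, Rational(1, 127)) = Rational(130, 127) ≈ 1.0236)
Add(Add(114, -313), C) = Add(Add(114, -313), Rational(130, 127)) = Add(-199, Rational(130, 127)) = Rational(-25143, 127)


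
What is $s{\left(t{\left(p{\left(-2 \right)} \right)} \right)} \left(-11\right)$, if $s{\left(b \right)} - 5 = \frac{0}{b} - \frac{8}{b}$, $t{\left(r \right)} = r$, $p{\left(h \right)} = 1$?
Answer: $33$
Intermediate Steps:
$s{\left(b \right)} = 5 - \frac{8}{b}$ ($s{\left(b \right)} = 5 + \left(\frac{0}{b} - \frac{8}{b}\right) = 5 + \left(0 - \frac{8}{b}\right) = 5 - \frac{8}{b}$)
$s{\left(t{\left(p{\left(-2 \right)} \right)} \right)} \left(-11\right) = \left(5 - \frac{8}{1}\right) \left(-11\right) = \left(5 - 8\right) \left(-11\right) = \left(-3\right) \left(-11\right) = 33$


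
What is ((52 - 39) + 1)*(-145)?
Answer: -2030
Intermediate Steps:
((52 - 39) + 1)*(-145) = (13 + 1)*(-145) = 14*(-145) = -2030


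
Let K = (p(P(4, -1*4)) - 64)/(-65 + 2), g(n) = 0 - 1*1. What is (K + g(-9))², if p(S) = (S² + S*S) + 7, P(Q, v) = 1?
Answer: 64/3969 ≈ 0.016125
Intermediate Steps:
g(n) = -1 (g(n) = 0 - 1 = -1)
p(S) = 7 + 2*S² (p(S) = (S² + S²) + 7 = 2*S² + 7 = 7 + 2*S²)
K = 55/63 (K = ((7 + 2*1²) - 64)/(-65 + 2) = ((7 + 2*1) - 64)/(-63) = ((7 + 2) - 64)*(-1/63) = (9 - 64)*(-1/63) = -55*(-1/63) = 55/63 ≈ 0.87302)
(K + g(-9))² = (55/63 - 1)² = (-8/63)² = 64/3969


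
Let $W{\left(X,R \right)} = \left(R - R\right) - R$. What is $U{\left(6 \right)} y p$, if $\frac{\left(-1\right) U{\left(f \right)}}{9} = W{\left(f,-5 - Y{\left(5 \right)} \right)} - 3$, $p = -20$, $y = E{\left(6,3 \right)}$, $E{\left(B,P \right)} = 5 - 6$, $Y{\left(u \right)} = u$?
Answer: $-1260$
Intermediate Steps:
$E{\left(B,P \right)} = -1$ ($E{\left(B,P \right)} = 5 - 6 = -1$)
$y = -1$
$W{\left(X,R \right)} = - R$ ($W{\left(X,R \right)} = 0 - R = - R$)
$U{\left(f \right)} = -63$ ($U{\left(f \right)} = - 9 \left(- (-5 - 5) - 3\right) = - 9 \left(\left(-1\right) \left(-10\right) - 3\right) = - 9 \left(10 - 3\right) = \left(-9\right) 7 = -63$)
$U{\left(6 \right)} y p = \left(-63\right) \left(-1\right) \left(-20\right) = 63 \left(-20\right) = -1260$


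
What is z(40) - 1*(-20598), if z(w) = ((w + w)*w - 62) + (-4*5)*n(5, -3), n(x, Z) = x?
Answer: 23636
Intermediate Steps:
z(w) = -162 + 2*w² (z(w) = ((w + w)*w - 62) - 4*5*5 = ((2*w)*w - 62) - 20*5 = (2*w² - 62) - 100 = (-62 + 2*w²) - 100 = -162 + 2*w²)
z(40) - 1*(-20598) = (-162 + 2*40²) - 1*(-20598) = (-162 + 2*1600) + 20598 = (-162 + 3200) + 20598 = 3038 + 20598 = 23636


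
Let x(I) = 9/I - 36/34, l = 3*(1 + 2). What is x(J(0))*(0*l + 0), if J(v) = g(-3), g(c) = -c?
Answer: 0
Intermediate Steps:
l = 9 (l = 3*3 = 9)
J(v) = 3 (J(v) = -1*(-3) = 3)
x(I) = -18/17 + 9/I (x(I) = 9/I - 36*1/34 = 9/I - 18/17 = -18/17 + 9/I)
x(J(0))*(0*l + 0) = (-18/17 + 9/3)*(0*9 + 0) = (-18/17 + 9*(⅓))*(0 + 0) = (-18/17 + 3)*0 = (33/17)*0 = 0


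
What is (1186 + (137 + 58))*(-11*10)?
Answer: -151910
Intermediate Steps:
(1186 + (137 + 58))*(-11*10) = (1186 + 195)*(-110) = 1381*(-110) = -151910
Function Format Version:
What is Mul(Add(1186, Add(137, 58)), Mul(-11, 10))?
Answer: -151910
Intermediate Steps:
Mul(Add(1186, Add(137, 58)), Mul(-11, 10)) = Mul(Add(1186, 195), -110) = Mul(1381, -110) = -151910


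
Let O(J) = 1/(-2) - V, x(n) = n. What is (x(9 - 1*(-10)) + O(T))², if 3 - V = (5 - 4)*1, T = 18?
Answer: 1089/4 ≈ 272.25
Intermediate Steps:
V = 2 (V = 3 - (5 - 4) = 3 - 1 = 2)
O(J) = -5/2 (O(J) = 1/(-2) - 1*2 = 1*(-½) - 2 = -½ - 2 = -5/2)
(x(9 - 1*(-10)) + O(T))² = ((9 - 1*(-10)) - 5/2)² = ((9 + 10) - 5/2)² = (19 - 5/2)² = (33/2)² = 1089/4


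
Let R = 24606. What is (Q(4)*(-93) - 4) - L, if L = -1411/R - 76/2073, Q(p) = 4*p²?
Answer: -101266756823/17002746 ≈ -5955.9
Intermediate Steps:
L = -1598353/17002746 (L = -1411/24606 - 76/2073 = -1598353/17002746 ≈ -0.094006)
(Q(4)*(-93) - 4) - L = ((4*4²)*(-93) - 4) - 1*(-1598353/17002746) = ((4*16)*(-93) - 4) + 1598353/17002746 = (64*(-93) - 4) + 1598353/17002746 = (-5952 - 4) + 1598353/17002746 = -5956 + 1598353/17002746 = -101266756823/17002746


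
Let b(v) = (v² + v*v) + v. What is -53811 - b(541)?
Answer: -639714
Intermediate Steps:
b(v) = v + 2*v² (b(v) = (v² + v²) + v = 2*v² + v = v + 2*v²)
-53811 - b(541) = -53811 - 541*(1 + 2*541) = -53811 - 541*(1 + 1082) = -53811 - 541*1083 = -53811 - 1*585903 = -53811 - 585903 = -639714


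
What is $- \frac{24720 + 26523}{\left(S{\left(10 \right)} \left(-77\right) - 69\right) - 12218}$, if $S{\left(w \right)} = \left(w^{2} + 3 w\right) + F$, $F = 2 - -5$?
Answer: $\frac{17081}{7612} \approx 2.244$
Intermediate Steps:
$F = 7$ ($F = 2 + 5 = 7$)
$S{\left(w \right)} = 7 + w^{2} + 3 w$ ($S{\left(w \right)} = \left(w^{2} + 3 w\right) + 7 = 7 + w^{2} + 3 w$)
$- \frac{24720 + 26523}{\left(S{\left(10 \right)} \left(-77\right) - 69\right) - 12218} = - \frac{24720 + 26523}{\left(\left(7 + 10^{2} + 3 \cdot 10\right) \left(-77\right) - 69\right) - 12218} = - \frac{51243}{\left(\left(7 + 100 + 30\right) \left(-77\right) - 69\right) - 12218} = - \frac{51243}{\left(137 \left(-77\right) - 69\right) - 12218} = - \frac{51243}{\left(-10549 - 69\right) - 12218} = - \frac{51243}{-10618 - 12218} = - \frac{51243}{-22836} = - \frac{51243 \left(-1\right)}{22836} = \left(-1\right) \left(- \frac{17081}{7612}\right) = \frac{17081}{7612}$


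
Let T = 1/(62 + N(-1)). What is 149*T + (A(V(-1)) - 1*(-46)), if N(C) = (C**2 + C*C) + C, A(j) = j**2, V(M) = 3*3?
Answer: 8150/63 ≈ 129.36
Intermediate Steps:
V(M) = 9
N(C) = C + 2*C**2 (N(C) = (C**2 + C**2) + C = 2*C**2 + C = C + 2*C**2)
T = 1/63 (T = 1/(62 - (1 + 2*(-1))) = 1/(62 - (1 - 2)) = 1/(62 - 1*(-1)) = 1/(62 + 1) = 1/63 ≈ 0.015873)
149*T + (A(V(-1)) - 1*(-46)) = 149*(1/63) + (9**2 - 1*(-46)) = 149/63 + (81 + 46) = 149/63 + 127 = 8150/63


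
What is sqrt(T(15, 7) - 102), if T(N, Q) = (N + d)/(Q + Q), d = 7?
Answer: I*sqrt(4921)/7 ≈ 10.021*I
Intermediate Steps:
T(N, Q) = (7 + N)/(2*Q) (T(N, Q) = (N + 7)/(Q + Q) = (7 + N)/((2*Q)) = (7 + N)*(1/(2*Q)) = (7 + N)/(2*Q))
sqrt(T(15, 7) - 102) = sqrt((1/2)*(7 + 15)/7 - 102) = sqrt((1/2)*(1/7)*22 - 102) = sqrt(11/7 - 102) = sqrt(-703/7) = I*sqrt(4921)/7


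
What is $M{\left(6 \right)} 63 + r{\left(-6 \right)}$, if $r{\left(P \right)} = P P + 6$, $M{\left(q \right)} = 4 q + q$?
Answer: $1932$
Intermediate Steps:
$M{\left(q \right)} = 5 q$
$r{\left(P \right)} = 6 + P^{2}$ ($r{\left(P \right)} = P^{2} + 6 = 6 + P^{2}$)
$M{\left(6 \right)} 63 + r{\left(-6 \right)} = 5 \cdot 6 \cdot 63 + \left(6 + \left(-6\right)^{2}\right) = 30 \cdot 63 + \left(6 + 36\right) = 1890 + 42 = 1932$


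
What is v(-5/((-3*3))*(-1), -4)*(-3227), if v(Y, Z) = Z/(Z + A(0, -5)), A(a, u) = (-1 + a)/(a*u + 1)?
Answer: -12908/5 ≈ -2581.6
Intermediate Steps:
A(a, u) = (-1 + a)/(1 + a*u)
v(Y, Z) = Z/(-1 + Z) (v(Y, Z) = Z/(Z + (-1 + 0)/(1 + 0*(-5))) = Z/(Z - 1/(1 + 0)) = Z/(Z - 1/1) = Z/(Z + 1*(-1)) = Z/(Z - 1) = Z/(-1 + Z))
v(-5/((-3*3))*(-1), -4)*(-3227) = -4/(-1 - 4)*(-3227) = -4/(-5)*(-3227) = -4*(-⅕)*(-3227) = (⅘)*(-3227) = -12908/5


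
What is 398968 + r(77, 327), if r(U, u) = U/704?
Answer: 25533959/64 ≈ 3.9897e+5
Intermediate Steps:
r(U, u) = U/704 (r(U, u) = U*(1/704) = U/704)
398968 + r(77, 327) = 398968 + (1/704)*77 = 398968 + 7/64 = 25533959/64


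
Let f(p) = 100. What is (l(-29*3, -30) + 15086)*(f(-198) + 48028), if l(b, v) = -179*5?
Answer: 682984448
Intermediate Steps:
l(b, v) = -895
(l(-29*3, -30) + 15086)*(f(-198) + 48028) = (-895 + 15086)*(100 + 48028) = 14191*48128 = 682984448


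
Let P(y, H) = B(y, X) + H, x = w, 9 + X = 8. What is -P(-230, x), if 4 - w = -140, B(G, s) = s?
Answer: -143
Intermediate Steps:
X = -1 (X = -9 + 8 = -1)
w = 144 (w = 4 - 1*(-140) = 4 + 140 = 144)
x = 144
P(y, H) = -1 + H
-P(-230, x) = -(-1 + 144) = -1*143 = -143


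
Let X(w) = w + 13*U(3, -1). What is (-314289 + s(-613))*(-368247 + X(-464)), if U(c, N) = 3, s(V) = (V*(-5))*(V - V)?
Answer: 115869554208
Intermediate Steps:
s(V) = 0 (s(V) = -5*V*0 = 0)
X(w) = 39 + w (X(w) = w + 13*3 = w + 39 = 39 + w)
(-314289 + s(-613))*(-368247 + X(-464)) = (-314289 + 0)*(-368247 + (39 - 464)) = -314289*(-368247 - 425) = -314289*(-368672) = 115869554208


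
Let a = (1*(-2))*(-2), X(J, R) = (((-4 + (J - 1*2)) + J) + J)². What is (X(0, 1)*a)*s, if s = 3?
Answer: 432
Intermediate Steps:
X(J, R) = (-6 + 3*J)² (X(J, R) = (((-4 + (J - 2)) + J) + J)² = (((-4 + (-2 + J)) + J) + J)² = (((-6 + J) + J) + J)² = ((-6 + 2*J) + J)² = (-6 + 3*J)²)
a = 4 (a = -2*(-2) = 4)
(X(0, 1)*a)*s = ((9*(-2 + 0)²)*4)*3 = ((9*(-2)²)*4)*3 = ((9*4)*4)*3 = (36*4)*3 = 144*3 = 432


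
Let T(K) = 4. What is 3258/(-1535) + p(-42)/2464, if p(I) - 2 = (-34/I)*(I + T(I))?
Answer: -42377273/19856760 ≈ -2.1341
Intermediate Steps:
p(I) = 2 - 34*(4 + I)/I (p(I) = 2 + (-34/I)*(I + 4) = 2 + (-34/I)*(4 + I) = 2 - 34*(4 + I)/I)
3258/(-1535) + p(-42)/2464 = 3258/(-1535) + (-32 - 136/(-42))/2464 = 3258*(-1/1535) + (-32 - 136*(-1/42))*(1/2464) = -3258/1535 + (-32 + 68/21)*(1/2464) = -3258/1535 - 604/21*1/2464 = -3258/1535 - 151/12936 = -42377273/19856760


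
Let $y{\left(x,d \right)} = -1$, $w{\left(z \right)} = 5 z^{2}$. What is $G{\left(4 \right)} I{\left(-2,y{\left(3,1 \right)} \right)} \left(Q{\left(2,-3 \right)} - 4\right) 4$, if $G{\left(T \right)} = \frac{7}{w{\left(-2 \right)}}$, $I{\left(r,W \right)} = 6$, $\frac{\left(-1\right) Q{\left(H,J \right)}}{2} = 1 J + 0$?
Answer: $\frac{84}{5} \approx 16.8$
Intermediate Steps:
$Q{\left(H,J \right)} = - 2 J$ ($Q{\left(H,J \right)} = - 2 \left(1 J + 0\right) = - 2 \left(J + 0\right) = - 2 J$)
$G{\left(T \right)} = \frac{7}{20}$ ($G{\left(T \right)} = \frac{7}{5 \left(-2\right)^{2}} = \frac{7}{5 \cdot 4} = \frac{7}{20}$)
$G{\left(4 \right)} I{\left(-2,y{\left(3,1 \right)} \right)} \left(Q{\left(2,-3 \right)} - 4\right) 4 = \frac{7}{20} \cdot 6 \left(\left(-2\right) \left(-3\right) - 4\right) 4 = \frac{21 \left(6 - 4\right) 4}{10} = \frac{21 \cdot 2 \cdot 4}{10} = \frac{21}{10} \cdot 8 = \frac{84}{5}$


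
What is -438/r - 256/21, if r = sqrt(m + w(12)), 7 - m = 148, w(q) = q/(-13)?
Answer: -256/21 + 146*I*sqrt(2665)/205 ≈ -12.19 + 36.766*I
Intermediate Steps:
w(q) = -q/13 (w(q) = q*(-1/13) = -q/13)
m = -141 (m = 7 - 1*148 = 7 - 148 = -141)
r = 3*I*sqrt(2665)/13 (r = sqrt(-141 - 1/13*12) = sqrt(-141 - 12/13) = sqrt(-1845/13) = 3*I*sqrt(2665)/13 ≈ 11.913*I)
-438/r - 256/21 = -438*(-I*sqrt(2665)/615) - 256/21 = -(-146)*I*sqrt(2665)/205 - 256*1/21 = 146*I*sqrt(2665)/205 - 256/21 = -256/21 + 146*I*sqrt(2665)/205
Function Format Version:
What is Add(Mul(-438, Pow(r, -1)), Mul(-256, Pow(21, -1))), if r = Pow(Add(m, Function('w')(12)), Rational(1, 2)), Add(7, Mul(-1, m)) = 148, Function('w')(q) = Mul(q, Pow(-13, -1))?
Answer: Add(Rational(-256, 21), Mul(Rational(146, 205), I, Pow(2665, Rational(1, 2)))) ≈ Add(-12.190, Mul(36.766, I))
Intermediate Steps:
Function('w')(q) = Mul(Rational(-1, 13), q) (Function('w')(q) = Mul(q, Rational(-1, 13)) = Mul(Rational(-1, 13), q))
m = -141 (m = Add(7, Mul(-1, 148)) = Add(7, -148) = -141)
r = Mul(Rational(3, 13), I, Pow(2665, Rational(1, 2))) (r = Pow(Add(-141, Mul(Rational(-1, 13), 12)), Rational(1, 2)) = Pow(Add(-141, Rational(-12, 13)), Rational(1, 2)) = Pow(Rational(-1845, 13), Rational(1, 2)) = Mul(Rational(3, 13), I, Pow(2665, Rational(1, 2))) ≈ Mul(11.913, I))
Add(Mul(-438, Pow(r, -1)), Mul(-256, Pow(21, -1))) = Add(Mul(-438, Pow(Mul(Rational(3, 13), I, Pow(2665, Rational(1, 2))), -1)), Mul(-256, Pow(21, -1))) = Add(Mul(-438, Mul(Rational(-1, 615), I, Pow(2665, Rational(1, 2)))), Mul(-256, Rational(1, 21))) = Add(Mul(Rational(146, 205), I, Pow(2665, Rational(1, 2))), Rational(-256, 21)) = Add(Rational(-256, 21), Mul(Rational(146, 205), I, Pow(2665, Rational(1, 2))))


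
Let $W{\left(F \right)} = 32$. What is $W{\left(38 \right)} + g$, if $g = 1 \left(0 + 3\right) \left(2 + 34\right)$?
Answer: $140$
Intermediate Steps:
$g = 108$ ($g = 1 \cdot 3 \cdot 36 = 3 \cdot 36 = 108$)
$W{\left(38 \right)} + g = 32 + 108 = 140$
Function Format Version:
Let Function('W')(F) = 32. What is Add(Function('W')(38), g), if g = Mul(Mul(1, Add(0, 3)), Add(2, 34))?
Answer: 140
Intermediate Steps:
g = 108 (g = Mul(Mul(1, 3), 36) = Mul(3, 36) = 108)
Add(Function('W')(38), g) = Add(32, 108) = 140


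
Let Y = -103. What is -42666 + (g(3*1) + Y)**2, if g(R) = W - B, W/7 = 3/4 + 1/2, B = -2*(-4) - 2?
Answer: -521855/16 ≈ -32616.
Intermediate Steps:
B = 6 (B = 8 - 2 = 6)
W = 35/4 (W = 7*(3/4 + 1/2) = 7*(5/4) = 35/4 ≈ 8.7500)
g(R) = 11/4 (g(R) = 35/4 - 1*6 = 35/4 - 6 = 11/4)
-42666 + (g(3*1) + Y)**2 = -42666 + (11/4 - 103)**2 = -42666 + (-401/4)**2 = -42666 + 160801/16 = -521855/16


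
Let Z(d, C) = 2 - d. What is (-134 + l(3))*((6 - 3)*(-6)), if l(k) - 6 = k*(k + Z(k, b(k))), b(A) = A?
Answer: 2196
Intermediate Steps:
l(k) = 6 + 2*k (l(k) = 6 + k*(k + (2 - k)) = 6 + k*2 = 6 + 2*k)
(-134 + l(3))*((6 - 3)*(-6)) = (-134 + (6 + 2*3))*((6 - 3)*(-6)) = (-134 + (6 + 6))*(3*(-6)) = (-134 + 12)*(-18) = -122*(-18) = 2196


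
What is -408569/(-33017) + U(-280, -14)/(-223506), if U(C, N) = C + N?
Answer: 15221221652/1229916267 ≈ 12.376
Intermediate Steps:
-408569/(-33017) + U(-280, -14)/(-223506) = -408569/(-33017) + (-280 - 14)/(-223506) = -408569*(-1/33017) - 294*(-1/223506) = 408569/33017 + 49/37251 = 15221221652/1229916267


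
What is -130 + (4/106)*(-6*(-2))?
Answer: -6866/53 ≈ -129.55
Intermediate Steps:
-130 + (4/106)*(-6*(-2)) = -130 + (4*(1/106))*12 = -130 + (2/53)*12 = -130 + 24/53 = -6866/53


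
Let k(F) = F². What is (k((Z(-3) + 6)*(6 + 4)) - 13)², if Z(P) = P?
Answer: 786769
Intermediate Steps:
(k((Z(-3) + 6)*(6 + 4)) - 13)² = (((-3 + 6)*(6 + 4))² - 13)² = ((3*10)² - 13)² = (30² - 13)² = (900 - 13)² = 887² = 786769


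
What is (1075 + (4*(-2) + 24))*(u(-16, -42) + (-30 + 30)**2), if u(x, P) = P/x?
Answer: 22911/8 ≈ 2863.9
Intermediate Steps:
(1075 + (4*(-2) + 24))*(u(-16, -42) + (-30 + 30)**2) = (1075 + (4*(-2) + 24))*(-42/(-16) + (-30 + 30)**2) = (1075 + (-8 + 24))*(-42*(-1/16) + 0**2) = (1075 + 16)*(21/8 + 0) = 1091*(21/8) = 22911/8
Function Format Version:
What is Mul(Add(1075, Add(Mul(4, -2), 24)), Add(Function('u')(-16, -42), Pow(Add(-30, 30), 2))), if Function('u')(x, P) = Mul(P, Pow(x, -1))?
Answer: Rational(22911, 8) ≈ 2863.9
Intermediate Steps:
Mul(Add(1075, Add(Mul(4, -2), 24)), Add(Function('u')(-16, -42), Pow(Add(-30, 30), 2))) = Mul(Add(1075, Add(Mul(4, -2), 24)), Add(Mul(-42, Pow(-16, -1)), Pow(Add(-30, 30), 2))) = Mul(Add(1075, Add(-8, 24)), Add(Mul(-42, Rational(-1, 16)), Pow(0, 2))) = Mul(Add(1075, 16), Add(Rational(21, 8), 0)) = Mul(1091, Rational(21, 8)) = Rational(22911, 8)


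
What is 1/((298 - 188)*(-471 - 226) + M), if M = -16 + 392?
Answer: -1/76294 ≈ -1.3107e-5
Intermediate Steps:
M = 376
1/((298 - 188)*(-471 - 226) + M) = 1/((298 - 188)*(-471 - 226) + 376) = 1/(110*(-697) + 376) = 1/(-76670 + 376) = 1/(-76294) = -1/76294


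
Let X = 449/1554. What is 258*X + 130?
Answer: 52977/259 ≈ 204.54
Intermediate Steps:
X = 449/1554 (X = 449*(1/1554) = 449/1554 ≈ 0.28893)
258*X + 130 = 258*(449/1554) + 130 = 19307/259 + 130 = 52977/259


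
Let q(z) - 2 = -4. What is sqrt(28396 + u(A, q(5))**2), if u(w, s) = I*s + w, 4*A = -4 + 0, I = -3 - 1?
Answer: sqrt(28445) ≈ 168.66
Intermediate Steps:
I = -4
A = -1 (A = (-4 + 0)/4 = (1/4)*(-4) = -1)
q(z) = -2 (q(z) = 2 - 4 = -2)
u(w, s) = w - 4*s (u(w, s) = -4*s + w = w - 4*s)
sqrt(28396 + u(A, q(5))**2) = sqrt(28396 + (-1 - 4*(-2))**2) = sqrt(28396 + (-1 + 8)**2) = sqrt(28396 + 7**2) = sqrt(28396 + 49) = sqrt(28445)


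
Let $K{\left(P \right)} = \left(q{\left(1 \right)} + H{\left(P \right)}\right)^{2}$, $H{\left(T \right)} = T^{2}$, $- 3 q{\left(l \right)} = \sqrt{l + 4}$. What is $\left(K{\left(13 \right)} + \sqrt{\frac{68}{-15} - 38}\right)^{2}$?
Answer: $\frac{\left(5 \left(507 - \sqrt{5}\right)^{2} + 3 i \sqrt{9570}\right)^{2}}{2025} \approx 8.0143 \cdot 10^{8} + 3.6926 \cdot 10^{5} i$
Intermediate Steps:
$q{\left(l \right)} = - \frac{\sqrt{4 + l}}{3}$ ($q{\left(l \right)} = - \frac{\sqrt{l + 4}}{3} = - \frac{\sqrt{4 + l}}{3}$)
$K{\left(P \right)} = \left(P^{2} - \frac{\sqrt{5}}{3}\right)^{2}$ ($K{\left(P \right)} = \left(- \frac{\sqrt{4 + 1}}{3} + P^{2}\right)^{2} = \left(- \frac{\sqrt{5}}{3} + P^{2}\right)^{2} = \left(P^{2} - \frac{\sqrt{5}}{3}\right)^{2}$)
$\left(K{\left(13 \right)} + \sqrt{\frac{68}{-15} - 38}\right)^{2} = \left(\frac{\left(- \sqrt{5} + 3 \cdot 13^{2}\right)^{2}}{9} + \sqrt{\frac{68}{-15} - 38}\right)^{2} = \left(\frac{\left(- \sqrt{5} + 3 \cdot 169\right)^{2}}{9} + \sqrt{68 \left(- \frac{1}{15}\right) - 38}\right)^{2} = \left(\frac{\left(- \sqrt{5} + 507\right)^{2}}{9} + \sqrt{- \frac{68}{15} - 38}\right)^{2} = \left(\frac{\left(507 - \sqrt{5}\right)^{2}}{9} + \sqrt{- \frac{638}{15}}\right)^{2} = \left(\frac{\left(507 - \sqrt{5}\right)^{2}}{9} + \frac{i \sqrt{9570}}{15}\right)^{2}$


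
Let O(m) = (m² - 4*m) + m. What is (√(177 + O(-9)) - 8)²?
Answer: (8 - √285)² ≈ 78.889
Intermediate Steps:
O(m) = m² - 3*m
(√(177 + O(-9)) - 8)² = (√(177 - 9*(-3 - 9)) - 8)² = (√(177 - 9*(-12)) - 8)² = (√(177 + 108) - 8)² = (√285 - 8)² = (-8 + √285)²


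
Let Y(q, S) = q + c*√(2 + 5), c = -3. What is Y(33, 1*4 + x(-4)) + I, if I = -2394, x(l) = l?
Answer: -2361 - 3*√7 ≈ -2368.9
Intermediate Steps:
Y(q, S) = q - 3*√7 (Y(q, S) = q - 3*√(2 + 5) = q - 3*√7)
Y(33, 1*4 + x(-4)) + I = (33 - 3*√7) - 2394 = -2361 - 3*√7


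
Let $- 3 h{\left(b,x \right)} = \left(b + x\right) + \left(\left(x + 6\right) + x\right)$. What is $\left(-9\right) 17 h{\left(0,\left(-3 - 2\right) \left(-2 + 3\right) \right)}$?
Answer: $-459$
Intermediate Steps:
$h{\left(b,x \right)} = -2 - x - \frac{b}{3}$ ($h{\left(b,x \right)} = - \frac{\left(b + x\right) + \left(\left(x + 6\right) + x\right)}{3} = - \frac{\left(b + x\right) + \left(\left(6 + x\right) + x\right)}{3} = - \frac{\left(b + x\right) + \left(6 + 2 x\right)}{3} = - \frac{6 + b + 3 x}{3} = -2 - x - \frac{b}{3}$)
$\left(-9\right) 17 h{\left(0,\left(-3 - 2\right) \left(-2 + 3\right) \right)} = \left(-9\right) 17 \left(-2 - \left(-3 - 2\right) \left(-2 + 3\right) - 0\right) = - 153 \left(-2 - \left(-5\right) 1 + 0\right) = - 153 \left(-2 - -5 + 0\right) = - 153 \left(-2 + 5 + 0\right) = \left(-153\right) 3 = -459$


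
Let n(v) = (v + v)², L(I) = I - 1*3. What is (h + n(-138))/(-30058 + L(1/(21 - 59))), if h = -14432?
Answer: -2346272/1142319 ≈ -2.0540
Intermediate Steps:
L(I) = -3 + I (L(I) = I - 3 = -3 + I)
n(v) = 4*v² (n(v) = (2*v)² = 4*v²)
(h + n(-138))/(-30058 + L(1/(21 - 59))) = (-14432 + 4*(-138)²)/(-30058 + (-3 + 1/(21 - 59))) = (-14432 + 4*19044)/(-30058 + (-3 + 1/(-38))) = (-14432 + 76176)/(-30058 + (-3 - 1/38)) = 61744/(-30058 - 115/38) = 61744/(-1142319/38) = 61744*(-38/1142319) = -2346272/1142319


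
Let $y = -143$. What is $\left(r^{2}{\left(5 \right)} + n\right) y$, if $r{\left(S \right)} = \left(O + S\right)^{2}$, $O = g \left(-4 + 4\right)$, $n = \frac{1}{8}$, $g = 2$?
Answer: $- \frac{715143}{8} \approx -89393.0$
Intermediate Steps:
$n = \frac{1}{8} \approx 0.125$
$O = 0$ ($O = 2 \left(-4 + 4\right) = 2 \cdot 0 = 0$)
$r{\left(S \right)} = S^{2}$ ($r{\left(S \right)} = \left(0 + S\right)^{2} = S^{2}$)
$\left(r^{2}{\left(5 \right)} + n\right) y = \left(\left(5^{2}\right)^{2} + \frac{1}{8}\right) \left(-143\right) = \left(25^{2} + \frac{1}{8}\right) \left(-143\right) = \left(625 + \frac{1}{8}\right) \left(-143\right) = \frac{5001}{8} \left(-143\right) = - \frac{715143}{8}$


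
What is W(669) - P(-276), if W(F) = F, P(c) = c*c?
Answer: -75507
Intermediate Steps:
P(c) = c²
W(669) - P(-276) = 669 - 1*(-276)² = 669 - 1*76176 = 669 - 76176 = -75507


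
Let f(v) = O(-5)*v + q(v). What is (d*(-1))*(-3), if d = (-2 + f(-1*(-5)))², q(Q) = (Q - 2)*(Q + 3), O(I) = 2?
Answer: 3072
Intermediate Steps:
q(Q) = (-2 + Q)*(3 + Q)
f(v) = -6 + v² + 3*v (f(v) = 2*v + (-6 + v + v²) = -6 + v² + 3*v)
d = 1024 (d = (-2 + (-6 + (-1*(-5))² + 3*(-1*(-5))))² = (-2 + (-6 + 5² + 3*5))² = (-2 + (-6 + 25 + 15))² = (-2 + 34)² = 32² = 1024)
(d*(-1))*(-3) = (1024*(-1))*(-3) = -1024*(-3) = 3072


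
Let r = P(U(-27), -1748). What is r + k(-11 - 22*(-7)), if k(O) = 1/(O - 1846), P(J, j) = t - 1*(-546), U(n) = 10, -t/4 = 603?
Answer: -3177799/1703 ≈ -1866.0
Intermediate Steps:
t = -2412 (t = -4*603 = -2412)
P(J, j) = -1866 (P(J, j) = -2412 - 1*(-546) = -2412 + 546 = -1866)
k(O) = 1/(-1846 + O)
r = -1866
r + k(-11 - 22*(-7)) = -1866 + 1/(-1846 + (-11 - 22*(-7))) = -1866 + 1/(-1846 + (-11 + 154)) = -1866 + 1/(-1846 + 143) = -1866 + 1/(-1703) = -1866 - 1/1703 = -3177799/1703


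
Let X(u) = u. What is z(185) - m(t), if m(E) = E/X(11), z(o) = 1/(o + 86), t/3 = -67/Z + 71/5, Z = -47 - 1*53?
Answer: -1207831/298100 ≈ -4.0518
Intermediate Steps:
Z = -100 (Z = -47 - 53 = -100)
t = 4461/100 (t = 3*(-67/(-100) + 71/5) = 3*(-67*(-1/100) + 71*(1/5)) = 3*(67/100 + 71/5) = 3*(1487/100) = 4461/100 ≈ 44.610)
z(o) = 1/(86 + o)
m(E) = E/11
z(185) - m(t) = 1/(86 + 185) - 4461/(11*100) = 1/271 - 1*4461/1100 = 1/271 - 4461/1100 = -1207831/298100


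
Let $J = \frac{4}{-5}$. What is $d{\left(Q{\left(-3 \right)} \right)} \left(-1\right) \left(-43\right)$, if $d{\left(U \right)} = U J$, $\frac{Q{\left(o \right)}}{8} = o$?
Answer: $\frac{4128}{5} \approx 825.6$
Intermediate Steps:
$J = - \frac{4}{5}$ ($J = 4 \left(- \frac{1}{5}\right) = - \frac{4}{5} \approx -0.8$)
$Q{\left(o \right)} = 8 o$
$d{\left(U \right)} = - \frac{4 U}{5}$ ($d{\left(U \right)} = U \left(- \frac{4}{5}\right) = - \frac{4 U}{5}$)
$d{\left(Q{\left(-3 \right)} \right)} \left(-1\right) \left(-43\right) = - \frac{4 \cdot 8 \left(-3\right)}{5} \left(-1\right) \left(-43\right) = \left(- \frac{4}{5}\right) \left(-24\right) \left(-1\right) \left(-43\right) = \frac{96}{5} \left(-1\right) \left(-43\right) = \left(- \frac{96}{5}\right) \left(-43\right) = \frac{4128}{5}$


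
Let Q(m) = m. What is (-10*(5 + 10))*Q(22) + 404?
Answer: -2896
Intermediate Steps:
(-10*(5 + 10))*Q(22) + 404 = -10*(5 + 10)*22 + 404 = -10*15*22 + 404 = -150*22 + 404 = -3300 + 404 = -2896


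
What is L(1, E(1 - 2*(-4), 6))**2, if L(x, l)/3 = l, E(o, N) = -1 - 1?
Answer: 36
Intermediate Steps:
E(o, N) = -2
L(x, l) = 3*l
L(1, E(1 - 2*(-4), 6))**2 = (3*(-2))**2 = (-6)**2 = 36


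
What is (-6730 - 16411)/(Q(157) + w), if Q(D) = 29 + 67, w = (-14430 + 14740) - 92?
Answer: -23141/314 ≈ -73.698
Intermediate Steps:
w = 218 (w = 310 - 92 = 218)
Q(D) = 96
(-6730 - 16411)/(Q(157) + w) = (-6730 - 16411)/(96 + 218) = -23141/314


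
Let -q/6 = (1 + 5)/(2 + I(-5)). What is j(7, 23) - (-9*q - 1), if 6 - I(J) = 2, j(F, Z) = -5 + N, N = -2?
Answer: -60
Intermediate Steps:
j(F, Z) = -7 (j(F, Z) = -5 - 2 = -7)
I(J) = 4 (I(J) = 6 - 1*2 = 6 - 2 = 4)
q = -6 (q = -6*(1 + 5)/(2 + 4) = -36/6 = -6*1 = -6)
j(7, 23) - (-9*q - 1) = -7 - (-9*(-6) - 1) = -7 - (54 - 1) = -7 - 1*53 = -7 - 53 = -60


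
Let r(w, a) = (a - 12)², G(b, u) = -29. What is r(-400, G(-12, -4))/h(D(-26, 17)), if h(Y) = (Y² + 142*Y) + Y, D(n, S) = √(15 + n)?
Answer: -1681*√11/(-1573*I + 11*√11) ≈ -0.08216 - 3.5424*I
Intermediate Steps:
h(Y) = Y² + 143*Y
r(w, a) = (-12 + a)²
r(-400, G(-12, -4))/h(D(-26, 17)) = (-12 - 29)²/((√(15 - 26)*(143 + √(15 - 26)))) = (-41)²/((√(-11)*(143 + √(-11)))) = 1681/(((I*√11)*(143 + I*√11))) = 1681/((I*√11*(143 + I*√11))) = 1681*(-I*√11/(11*(143 + I*√11))) = -1681*I*√11/(11*(143 + I*√11))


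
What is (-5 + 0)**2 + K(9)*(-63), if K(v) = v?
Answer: -542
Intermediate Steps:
(-5 + 0)**2 + K(9)*(-63) = (-5 + 0)**2 + 9*(-63) = (-5)**2 - 567 = 25 - 567 = -542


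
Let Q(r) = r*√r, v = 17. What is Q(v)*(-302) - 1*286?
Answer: -286 - 5134*√17 ≈ -21454.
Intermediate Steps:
Q(r) = r^(3/2)
Q(v)*(-302) - 1*286 = 17^(3/2)*(-302) - 1*286 = (17*√17)*(-302) - 286 = -5134*√17 - 286 = -286 - 5134*√17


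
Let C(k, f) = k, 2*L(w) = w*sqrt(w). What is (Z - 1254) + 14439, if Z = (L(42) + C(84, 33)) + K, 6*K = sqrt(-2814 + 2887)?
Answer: 13269 + 21*sqrt(42) + sqrt(73)/6 ≈ 13407.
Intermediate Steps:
L(w) = w**(3/2)/2 (L(w) = (w*sqrt(w))/2 = w**(3/2)/2)
K = sqrt(73)/6 (K = sqrt(-2814 + 2887)/6 = sqrt(73)/6 ≈ 1.4240)
Z = 84 + 21*sqrt(42) + sqrt(73)/6 (Z = (42**(3/2)/2 + 84) + sqrt(73)/6 = ((42*sqrt(42))/2 + 84) + sqrt(73)/6 = (21*sqrt(42) + 84) + sqrt(73)/6 = (84 + 21*sqrt(42)) + sqrt(73)/6 = 84 + 21*sqrt(42) + sqrt(73)/6 ≈ 221.52)
(Z - 1254) + 14439 = ((84 + 21*sqrt(42) + sqrt(73)/6) - 1254) + 14439 = (-1170 + 21*sqrt(42) + sqrt(73)/6) + 14439 = 13269 + 21*sqrt(42) + sqrt(73)/6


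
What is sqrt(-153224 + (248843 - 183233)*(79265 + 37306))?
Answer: sqrt(7648070086) ≈ 87453.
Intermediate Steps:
sqrt(-153224 + (248843 - 183233)*(79265 + 37306)) = sqrt(-153224 + 65610*116571) = sqrt(-153224 + 7648223310) = sqrt(7648070086)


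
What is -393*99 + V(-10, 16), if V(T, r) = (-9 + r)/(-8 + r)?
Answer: -311249/8 ≈ -38906.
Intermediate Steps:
V(T, r) = (-9 + r)/(-8 + r)
-393*99 + V(-10, 16) = -393*99 + (-9 + 16)/(-8 + 16) = -38907 + 7/8 = -311249/8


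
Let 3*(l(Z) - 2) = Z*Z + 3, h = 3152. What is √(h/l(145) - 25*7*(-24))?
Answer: 16*√1814845071/10517 ≈ 64.811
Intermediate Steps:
l(Z) = 3 + Z²/3 (l(Z) = 2 + (Z*Z + 3)/3 = 2 + (Z² + 3)/3 = 2 + (3 + Z²)/3 = 2 + (1 + Z²/3) = 3 + Z²/3)
√(h/l(145) - 25*7*(-24)) = √(3152/(3 + (⅓)*145²) - 25*7*(-24)) = √(3152/(3 + (⅓)*21025) - 175*(-24)) = √(3152/(3 + 21025/3) + 4200) = √(3152/(21034/3) + 4200) = √(3152*(3/21034) + 4200) = √(4728/10517 + 4200) = √(44176128/10517) = 16*√1814845071/10517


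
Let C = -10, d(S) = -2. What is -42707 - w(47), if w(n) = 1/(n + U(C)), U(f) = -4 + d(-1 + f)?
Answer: -1750988/41 ≈ -42707.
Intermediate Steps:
U(f) = -6 (U(f) = -4 - 2 = -6)
w(n) = 1/(-6 + n) (w(n) = 1/(n - 6) = 1/(-6 + n))
-42707 - w(47) = -42707 - 1/(-6 + 47) = -42707 - 1/41 = -1750988/41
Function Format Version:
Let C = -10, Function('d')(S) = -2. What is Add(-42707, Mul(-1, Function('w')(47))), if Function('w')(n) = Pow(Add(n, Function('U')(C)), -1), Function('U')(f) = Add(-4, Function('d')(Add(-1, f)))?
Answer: Rational(-1750988, 41) ≈ -42707.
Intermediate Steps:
Function('U')(f) = -6 (Function('U')(f) = Add(-4, -2) = -6)
Function('w')(n) = Pow(Add(-6, n), -1) (Function('w')(n) = Pow(Add(n, -6), -1) = Pow(Add(-6, n), -1))
Add(-42707, Mul(-1, Function('w')(47))) = Add(-42707, Mul(-1, Pow(Add(-6, 47), -1))) = Add(-42707, Mul(-1, Pow(41, -1))) = Add(-42707, Mul(-1, Rational(1, 41))) = Add(-42707, Rational(-1, 41)) = Rational(-1750988, 41)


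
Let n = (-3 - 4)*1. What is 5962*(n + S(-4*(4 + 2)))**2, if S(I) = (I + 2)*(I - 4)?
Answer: 2211192522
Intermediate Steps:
n = -7 (n = -7*1 = -7)
S(I) = (-4 + I)*(2 + I) (S(I) = (2 + I)*(-4 + I) = (-4 + I)*(2 + I))
5962*(n + S(-4*(4 + 2)))**2 = 5962*(-7 + (-8 + (-4*(4 + 2))**2 - (-8)*(4 + 2)))**2 = 5962*(-7 + (-8 + (-4*6)**2 - (-8)*6))**2 = 5962*(-7 + (-8 + (-24)**2 - 2*(-24)))**2 = 5962*(-7 + (-8 + 576 + 48))**2 = 5962*(-7 + 616)**2 = 5962*609**2 = 5962*370881 = 2211192522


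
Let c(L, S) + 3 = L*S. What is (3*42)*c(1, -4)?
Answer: -882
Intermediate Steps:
c(L, S) = -3 + L*S
(3*42)*c(1, -4) = (3*42)*(-3 + 1*(-4)) = 126*(-3 - 4) = 126*(-7) = -882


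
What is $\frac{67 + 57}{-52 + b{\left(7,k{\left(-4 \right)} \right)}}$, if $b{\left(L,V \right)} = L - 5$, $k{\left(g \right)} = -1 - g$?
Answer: $- \frac{62}{25} \approx -2.48$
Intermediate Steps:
$b{\left(L,V \right)} = -5 + L$
$\frac{67 + 57}{-52 + b{\left(7,k{\left(-4 \right)} \right)}} = \frac{67 + 57}{-52 + \left(-5 + 7\right)} = \frac{1}{-52 + 2} \cdot 124 = \frac{1}{-50} \cdot 124 = \left(- \frac{1}{50}\right) 124 = - \frac{62}{25}$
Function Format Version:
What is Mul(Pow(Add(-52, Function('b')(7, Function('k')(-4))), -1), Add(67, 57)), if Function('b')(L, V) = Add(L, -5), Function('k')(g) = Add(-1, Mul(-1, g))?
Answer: Rational(-62, 25) ≈ -2.4800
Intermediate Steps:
Function('b')(L, V) = Add(-5, L)
Mul(Pow(Add(-52, Function('b')(7, Function('k')(-4))), -1), Add(67, 57)) = Mul(Pow(Add(-52, Add(-5, 7)), -1), Add(67, 57)) = Mul(Pow(Add(-52, 2), -1), 124) = Mul(Pow(-50, -1), 124) = Mul(Rational(-1, 50), 124) = Rational(-62, 25)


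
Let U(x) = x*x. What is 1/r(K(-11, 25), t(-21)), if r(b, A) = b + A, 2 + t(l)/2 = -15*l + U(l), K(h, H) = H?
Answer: 1/1533 ≈ 0.00065232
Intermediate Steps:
U(x) = x²
t(l) = -4 - 30*l + 2*l² (t(l) = -4 + 2*(-15*l + l²) = -4 + 2*(l² - 15*l) = -4 + (-30*l + 2*l²) = -4 - 30*l + 2*l²)
r(b, A) = A + b
1/r(K(-11, 25), t(-21)) = 1/((-4 - 30*(-21) + 2*(-21)²) + 25) = 1/((-4 + 630 + 2*441) + 25) = 1/((-4 + 630 + 882) + 25) = 1/(1508 + 25) = 1/1533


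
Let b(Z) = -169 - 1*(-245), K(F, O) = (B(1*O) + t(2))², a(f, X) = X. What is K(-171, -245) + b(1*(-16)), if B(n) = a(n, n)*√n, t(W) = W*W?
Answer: -14706033 - 13720*I*√5 ≈ -1.4706e+7 - 30679.0*I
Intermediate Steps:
t(W) = W²
B(n) = n^(3/2) (B(n) = n*√n = n^(3/2))
K(F, O) = (4 + O^(3/2))² (K(F, O) = ((1*O)^(3/2) + 2²)² = (O^(3/2) + 4)² = (4 + O^(3/2))²)
b(Z) = 76 (b(Z) = -169 + 245 = 76)
K(-171, -245) + b(1*(-16)) = (4 + (-245)^(3/2))² + 76 = (4 - 1715*I*√5)² + 76 = 76 + (4 - 1715*I*√5)²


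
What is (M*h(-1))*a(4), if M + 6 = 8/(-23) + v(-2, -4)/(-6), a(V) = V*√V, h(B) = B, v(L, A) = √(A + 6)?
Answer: 1168/23 + 4*√2/3 ≈ 52.668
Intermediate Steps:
v(L, A) = √(6 + A)
a(V) = V^(3/2)
M = -146/23 - √2/6 (M = -6 + (8/(-23) + √(6 - 4)/(-6)) = -6 + (8*(-1/23) + √2*(-⅙)) = -6 + (-8/23 - √2/6) = -146/23 - √2/6 ≈ -6.5835)
(M*h(-1))*a(4) = ((-146/23 - √2/6)*(-1))*4^(3/2) = (146/23 + √2/6)*8 = 1168/23 + 4*√2/3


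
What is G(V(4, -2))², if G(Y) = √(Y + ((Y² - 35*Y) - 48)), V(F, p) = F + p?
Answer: -112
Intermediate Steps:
G(Y) = √(-48 + Y² - 34*Y) (G(Y) = √(Y + (-48 + Y² - 35*Y)) = √(-48 + Y² - 34*Y))
G(V(4, -2))² = (√(-48 + (4 - 2)² - 34*(4 - 2)))² = (√(-48 + 2² - 34*2))² = (√(-48 + 4 - 68))² = (√(-112))² = (4*I*√7)² = -112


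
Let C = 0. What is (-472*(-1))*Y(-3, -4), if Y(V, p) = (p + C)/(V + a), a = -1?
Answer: 472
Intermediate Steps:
Y(V, p) = p/(-1 + V) (Y(V, p) = (p + 0)/(V - 1) = p/(-1 + V))
(-472*(-1))*Y(-3, -4) = (-472*(-1))*(-4/(-1 - 3)) = 472*(-4/(-4)) = 472*(-4*(-1/4)) = 472*1 = 472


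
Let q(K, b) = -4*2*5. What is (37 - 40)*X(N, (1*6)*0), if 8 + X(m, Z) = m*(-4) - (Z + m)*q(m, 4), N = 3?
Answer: -300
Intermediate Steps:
q(K, b) = -40 (q(K, b) = -8*5 = -40)
X(m, Z) = -8 + 36*m + 40*Z (X(m, Z) = -8 + (m*(-4) - (Z + m)*(-40)) = -8 + (-4*m - (-40*Z - 40*m)) = -8 + (-4*m + (40*Z + 40*m)) = -8 + (36*m + 40*Z) = -8 + 36*m + 40*Z)
(37 - 40)*X(N, (1*6)*0) = (37 - 40)*(-8 + 36*3 + 40*((1*6)*0)) = -3*(-8 + 108 + 40*(6*0)) = -3*(-8 + 108 + 40*0) = -3*(-8 + 108 + 0) = -3*100 = -300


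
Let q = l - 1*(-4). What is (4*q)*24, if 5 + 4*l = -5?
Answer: 144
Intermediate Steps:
l = -5/2 (l = -5/4 + (¼)*(-5) = -5/4 - 5/4 = -5/2 ≈ -2.5000)
q = 3/2 (q = -5/2 - 1*(-4) = -5/2 + 4 = 3/2 ≈ 1.5000)
(4*q)*24 = (4*(3/2))*24 = 6*24 = 144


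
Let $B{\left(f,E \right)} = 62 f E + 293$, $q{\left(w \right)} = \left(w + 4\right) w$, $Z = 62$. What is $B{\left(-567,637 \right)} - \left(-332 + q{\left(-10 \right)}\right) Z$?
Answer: $-22375941$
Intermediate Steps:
$q{\left(w \right)} = w \left(4 + w\right)$ ($q{\left(w \right)} = \left(4 + w\right) w = w \left(4 + w\right)$)
$B{\left(f,E \right)} = 293 + 62 E f$ ($B{\left(f,E \right)} = 62 E f + 293 = 293 + 62 E f$)
$B{\left(-567,637 \right)} - \left(-332 + q{\left(-10 \right)}\right) Z = \left(293 + 62 \cdot 637 \left(-567\right)\right) - \left(-332 - 10 \left(4 - 10\right)\right) 62 = \left(293 - 22393098\right) - \left(-332 - -60\right) 62 = -22392805 - \left(-332 + 60\right) 62 = -22392805 - \left(-272\right) 62 = -22392805 - -16864 = -22392805 + 16864 = -22375941$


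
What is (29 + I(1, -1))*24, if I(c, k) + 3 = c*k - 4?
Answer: 504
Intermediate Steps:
I(c, k) = -7 + c*k (I(c, k) = -3 + (c*k - 4) = -3 + (-4 + c*k) = -7 + c*k)
(29 + I(1, -1))*24 = (29 + (-7 + 1*(-1)))*24 = (29 + (-7 - 1))*24 = (29 - 8)*24 = 21*24 = 504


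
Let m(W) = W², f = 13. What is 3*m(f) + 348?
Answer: 855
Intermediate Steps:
3*m(f) + 348 = 3*13² + 348 = 3*169 + 348 = 507 + 348 = 855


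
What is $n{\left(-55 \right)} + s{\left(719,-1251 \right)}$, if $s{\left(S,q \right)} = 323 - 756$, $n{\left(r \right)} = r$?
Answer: $-488$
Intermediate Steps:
$s{\left(S,q \right)} = -433$
$n{\left(-55 \right)} + s{\left(719,-1251 \right)} = -55 - 433 = -488$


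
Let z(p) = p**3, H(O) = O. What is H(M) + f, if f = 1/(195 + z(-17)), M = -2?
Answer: -9437/4718 ≈ -2.0002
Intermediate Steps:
f = -1/4718 (f = 1/(195 + (-17)**3) = 1/(195 - 4913) = 1/(-4718) = -1/4718 ≈ -0.00021195)
H(M) + f = -2 - 1/4718 = -9437/4718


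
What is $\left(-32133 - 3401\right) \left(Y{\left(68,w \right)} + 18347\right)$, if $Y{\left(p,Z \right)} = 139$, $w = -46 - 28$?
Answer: $-656881524$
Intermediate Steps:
$w = -74$ ($w = -46 - 28 = -74$)
$\left(-32133 - 3401\right) \left(Y{\left(68,w \right)} + 18347\right) = \left(-32133 - 3401\right) \left(139 + 18347\right) = \left(-35534\right) 18486 = -656881524$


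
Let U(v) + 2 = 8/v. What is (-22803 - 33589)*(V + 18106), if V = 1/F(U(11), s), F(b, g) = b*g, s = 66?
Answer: -3063098642/3 ≈ -1.0210e+9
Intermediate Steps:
U(v) = -2 + 8/v
V = -1/84 (V = 1/((-2 + 8/11)*66) = 1/(-14/11*66) = 1/(-84) = -1/84 ≈ -0.011905)
(-22803 - 33589)*(V + 18106) = (-22803 - 33589)*(-1/84 + 18106) = -56392*1520903/84 = -3063098642/3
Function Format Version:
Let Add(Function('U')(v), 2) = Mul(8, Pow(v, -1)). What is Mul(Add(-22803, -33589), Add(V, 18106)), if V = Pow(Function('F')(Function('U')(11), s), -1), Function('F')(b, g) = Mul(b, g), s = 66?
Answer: Rational(-3063098642, 3) ≈ -1.0210e+9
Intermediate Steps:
Function('U')(v) = Add(-2, Mul(8, Pow(v, -1)))
V = Rational(-1, 84) (V = Pow(Mul(Add(-2, Mul(8, Pow(11, -1))), 66), -1) = Pow(Mul(Add(-2, Mul(8, Rational(1, 11))), 66), -1) = Pow(Mul(Add(-2, Rational(8, 11)), 66), -1) = Pow(Mul(Rational(-14, 11), 66), -1) = Pow(-84, -1) = Rational(-1, 84) ≈ -0.011905)
Mul(Add(-22803, -33589), Add(V, 18106)) = Mul(Add(-22803, -33589), Add(Rational(-1, 84), 18106)) = Mul(-56392, Rational(1520903, 84)) = Rational(-3063098642, 3)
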